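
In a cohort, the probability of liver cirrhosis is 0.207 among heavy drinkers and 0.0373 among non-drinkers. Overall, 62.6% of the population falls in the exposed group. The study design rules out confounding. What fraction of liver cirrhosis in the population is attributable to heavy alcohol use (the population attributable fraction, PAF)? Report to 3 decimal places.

PAF ≈ 0.740

Let p₁ = 0.207, p₀ = 0.0373.
Overall risk P(Y=1) = π·p₁ + (1−π)·p₀ = 0.626×0.207 + 0.374×0.0373 = 0.14353.
Under exogeneity, PAF = [P(Y=1) − p₀] / P(Y=1).
PAF = (0.14353 − 0.0373) / 0.14353 ≈ 0.7401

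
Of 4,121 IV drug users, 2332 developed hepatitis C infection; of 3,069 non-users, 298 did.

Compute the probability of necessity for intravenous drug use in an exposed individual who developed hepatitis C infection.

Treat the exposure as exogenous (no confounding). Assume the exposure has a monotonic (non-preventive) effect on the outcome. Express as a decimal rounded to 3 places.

p₁ = P(outcome | exposed) = 2332/4121 = 0.56588
p₀ = P(outcome | unexposed) = 298/3069 = 0.0971
Under exogeneity and monotonicity, PN = (p₁ − p₀) / p₁.
PN = (0.56588 − 0.0971) / 0.56588 = 0.46878 / 0.56588 ≈ 0.8284

PN ≈ 0.828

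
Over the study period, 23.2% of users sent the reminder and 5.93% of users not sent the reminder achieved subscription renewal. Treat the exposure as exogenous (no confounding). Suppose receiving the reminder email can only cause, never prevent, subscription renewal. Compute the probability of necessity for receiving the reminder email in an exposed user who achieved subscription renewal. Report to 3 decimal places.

p₁ = 0.232, p₀ = 0.0593.
Under exogeneity and monotonicity, PN = (p₁ − p₀) / p₁.
PN = (0.232 − 0.0593) / 0.232 = 0.1727 / 0.232 ≈ 0.7444

PN ≈ 0.744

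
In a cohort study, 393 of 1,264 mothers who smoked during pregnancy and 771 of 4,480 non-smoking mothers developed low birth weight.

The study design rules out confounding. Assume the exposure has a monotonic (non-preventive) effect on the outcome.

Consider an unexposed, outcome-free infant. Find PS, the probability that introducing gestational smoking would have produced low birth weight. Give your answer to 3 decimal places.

PS ≈ 0.168

p₁ = P(outcome | exposed) = 393/1264 = 0.31092
p₀ = P(outcome | unexposed) = 771/4480 = 0.1721
Under exogeneity and monotonicity, PS = (p₁ − p₀) / (1 − p₀).
PS = (0.31092 − 0.1721) / (1 − 0.1721) = 0.13882 / 0.8279 ≈ 0.1677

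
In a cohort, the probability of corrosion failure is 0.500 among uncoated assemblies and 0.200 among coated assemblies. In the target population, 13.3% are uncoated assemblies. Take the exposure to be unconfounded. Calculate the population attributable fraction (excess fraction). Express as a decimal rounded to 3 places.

Let p₁ = 0.5, p₀ = 0.2.
Overall risk P(Y=1) = π·p₁ + (1−π)·p₀ = 0.133×0.5 + 0.867×0.2 = 0.2399.
Under exogeneity, PAF = [P(Y=1) − p₀] / P(Y=1).
PAF = (0.2399 − 0.2) / 0.2399 ≈ 0.1663

PAF ≈ 0.166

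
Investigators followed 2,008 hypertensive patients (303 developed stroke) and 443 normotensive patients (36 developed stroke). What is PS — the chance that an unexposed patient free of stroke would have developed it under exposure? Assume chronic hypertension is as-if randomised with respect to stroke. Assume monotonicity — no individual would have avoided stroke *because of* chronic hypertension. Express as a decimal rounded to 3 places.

p₁ = P(outcome | exposed) = 303/2008 = 0.1509
p₀ = P(outcome | unexposed) = 36/443 = 0.081264
Under exogeneity and monotonicity, PS = (p₁ − p₀) / (1 − p₀).
PS = (0.1509 − 0.081264) / (1 − 0.081264) = 0.069632 / 0.91874 ≈ 0.0758

PS ≈ 0.076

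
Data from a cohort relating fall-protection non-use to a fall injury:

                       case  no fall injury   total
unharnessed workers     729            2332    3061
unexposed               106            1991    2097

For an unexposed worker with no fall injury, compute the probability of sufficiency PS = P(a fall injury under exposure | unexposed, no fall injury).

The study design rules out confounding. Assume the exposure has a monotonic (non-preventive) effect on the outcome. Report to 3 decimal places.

PS ≈ 0.198

p₁ = P(outcome | exposed) = 729/3061 = 0.23816
p₀ = P(outcome | unexposed) = 106/2097 = 0.050548
Under exogeneity and monotonicity, PS = (p₁ − p₀)/(1 − p₀).
PS = (0.23816 − 0.050548) / 0.94945 ≈ 0.1976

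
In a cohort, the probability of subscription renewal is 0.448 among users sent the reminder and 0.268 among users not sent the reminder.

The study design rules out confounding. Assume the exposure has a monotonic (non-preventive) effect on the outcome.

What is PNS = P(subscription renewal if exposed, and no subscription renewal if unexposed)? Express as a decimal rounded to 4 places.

Let p₁ = 0.448, p₀ = 0.268.
Under exogeneity and monotonicity, PNS = p₁ − p₀.
PNS = 0.448 − 0.268 = 0.18

PNS ≈ 0.1800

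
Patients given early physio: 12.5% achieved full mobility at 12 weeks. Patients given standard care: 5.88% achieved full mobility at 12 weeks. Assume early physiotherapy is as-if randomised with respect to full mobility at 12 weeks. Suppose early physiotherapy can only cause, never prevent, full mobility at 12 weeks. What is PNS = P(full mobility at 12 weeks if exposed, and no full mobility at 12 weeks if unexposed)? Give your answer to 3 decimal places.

PNS ≈ 0.066

p₁ = 0.125, p₀ = 0.0588.
Under exogeneity and monotonicity, PNS = p₁ − p₀.
PNS = 0.125 − 0.0588 = 0.0662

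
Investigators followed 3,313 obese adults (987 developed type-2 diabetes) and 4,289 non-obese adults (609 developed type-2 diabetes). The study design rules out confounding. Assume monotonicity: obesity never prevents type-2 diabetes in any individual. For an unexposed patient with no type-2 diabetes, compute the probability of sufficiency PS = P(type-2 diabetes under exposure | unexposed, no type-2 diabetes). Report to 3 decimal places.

PS ≈ 0.182

p₁ = P(outcome | exposed) = 987/3313 = 0.29792
p₀ = P(outcome | unexposed) = 609/4289 = 0.14199
Under exogeneity and monotonicity, PS = (p₁ − p₀) / (1 − p₀).
PS = (0.29792 − 0.14199) / (1 − 0.14199) = 0.15593 / 0.85801 ≈ 0.1817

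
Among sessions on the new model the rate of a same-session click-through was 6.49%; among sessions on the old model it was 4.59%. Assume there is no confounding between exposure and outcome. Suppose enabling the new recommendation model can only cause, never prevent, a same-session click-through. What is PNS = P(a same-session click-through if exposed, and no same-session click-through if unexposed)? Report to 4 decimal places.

PNS ≈ 0.0190

p₁ = 0.0649, p₀ = 0.0459.
Under exogeneity and monotonicity, PNS = p₁ − p₀.
PNS = 0.0649 − 0.0459 = 0.019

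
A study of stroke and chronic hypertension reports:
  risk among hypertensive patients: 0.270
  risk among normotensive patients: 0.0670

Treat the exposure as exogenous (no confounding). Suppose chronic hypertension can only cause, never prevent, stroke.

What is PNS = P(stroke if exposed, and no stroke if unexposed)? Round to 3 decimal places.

PNS ≈ 0.203

Let p₁ = 0.27, p₀ = 0.067.
Under exogeneity and monotonicity, PNS = p₁ − p₀.
PNS = 0.27 − 0.067 = 0.203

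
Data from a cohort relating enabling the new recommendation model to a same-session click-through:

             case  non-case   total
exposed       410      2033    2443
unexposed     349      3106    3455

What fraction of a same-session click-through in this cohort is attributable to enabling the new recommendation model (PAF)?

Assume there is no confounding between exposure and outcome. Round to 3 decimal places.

PAF ≈ 0.215

p₁ = P(outcome | exposed) = 410/2443 = 0.16783
p₀ = P(outcome | unexposed) = 349/3455 = 0.10101
Exposure prevalence π = 2443/5898 = 0.41421; overall risk P(Y=1) = 0.12869.
Under exogeneity, PAF = [P(Y=1) − p₀]/P(Y=1).
PAF = (0.12869 − 0.10101) / 0.12869 ≈ 0.2151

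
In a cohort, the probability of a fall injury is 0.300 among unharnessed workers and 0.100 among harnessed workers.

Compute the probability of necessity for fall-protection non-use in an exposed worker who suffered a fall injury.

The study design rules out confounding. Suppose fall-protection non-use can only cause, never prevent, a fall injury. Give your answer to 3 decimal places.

PN ≈ 0.667

Let p₁ = 0.3, p₀ = 0.1.
Under exogeneity and monotonicity, PN = (p₁ − p₀) / p₁.
PN = (0.3 − 0.1) / 0.3 = 0.2 / 0.3 ≈ 0.6667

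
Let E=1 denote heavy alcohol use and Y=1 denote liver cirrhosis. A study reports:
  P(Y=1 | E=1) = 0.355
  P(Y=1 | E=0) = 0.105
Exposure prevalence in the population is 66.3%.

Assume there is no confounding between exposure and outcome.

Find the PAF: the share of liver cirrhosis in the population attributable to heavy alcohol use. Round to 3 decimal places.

Let p₁ = 0.355, p₀ = 0.105.
Overall risk P(Y=1) = π·p₁ + (1−π)·p₀ = 0.663×0.355 + 0.337×0.105 = 0.27075.
Under exogeneity, PAF = [P(Y=1) − p₀] / P(Y=1).
PAF = (0.27075 − 0.105) / 0.27075 ≈ 0.6122

PAF ≈ 0.612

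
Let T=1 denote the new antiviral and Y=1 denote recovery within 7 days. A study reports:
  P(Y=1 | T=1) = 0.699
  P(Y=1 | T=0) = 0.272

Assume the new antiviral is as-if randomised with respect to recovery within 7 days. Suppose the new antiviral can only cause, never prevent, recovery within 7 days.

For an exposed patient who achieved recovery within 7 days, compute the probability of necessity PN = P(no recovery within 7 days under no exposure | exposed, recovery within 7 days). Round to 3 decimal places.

Let p₁ = 0.699, p₀ = 0.272.
Under exogeneity and monotonicity, PN = (p₁ − p₀) / p₁.
PN = (0.699 − 0.272) / 0.699 = 0.427 / 0.699 ≈ 0.6109

PN ≈ 0.611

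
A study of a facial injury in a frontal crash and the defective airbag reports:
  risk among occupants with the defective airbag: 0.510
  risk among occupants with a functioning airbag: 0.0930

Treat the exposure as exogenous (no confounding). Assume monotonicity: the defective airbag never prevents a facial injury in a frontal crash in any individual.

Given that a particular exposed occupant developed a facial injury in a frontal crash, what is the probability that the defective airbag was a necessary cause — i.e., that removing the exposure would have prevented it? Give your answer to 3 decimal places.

PN ≈ 0.818

Let p₁ = 0.51, p₀ = 0.093.
Under exogeneity and monotonicity, PN = (p₁ − p₀) / p₁.
PN = (0.51 − 0.093) / 0.51 = 0.417 / 0.51 ≈ 0.8176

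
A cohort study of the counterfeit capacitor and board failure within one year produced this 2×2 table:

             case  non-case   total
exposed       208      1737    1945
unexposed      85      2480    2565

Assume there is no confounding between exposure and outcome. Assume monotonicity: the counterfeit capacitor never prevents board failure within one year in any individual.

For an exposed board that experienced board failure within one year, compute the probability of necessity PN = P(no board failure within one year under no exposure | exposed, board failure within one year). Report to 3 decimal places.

p₁ = P(outcome | exposed) = 208/1945 = 0.10694
p₀ = P(outcome | unexposed) = 85/2565 = 0.033138
Under exogeneity and monotonicity, PN = (p₁ − p₀) / p₁.
PN = (0.10694 − 0.033138) / 0.10694 = 0.073802 / 0.10694 ≈ 0.6901

PN ≈ 0.690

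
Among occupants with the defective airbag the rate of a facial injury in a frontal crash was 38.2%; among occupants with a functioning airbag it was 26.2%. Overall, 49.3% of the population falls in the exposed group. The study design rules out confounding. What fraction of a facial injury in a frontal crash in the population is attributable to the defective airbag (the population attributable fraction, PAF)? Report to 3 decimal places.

PAF ≈ 0.184

p₁ = 0.382, p₀ = 0.262.
Overall risk P(Y=1) = π·p₁ + (1−π)·p₀ = 0.493×0.382 + 0.507×0.262 = 0.32116.
Under exogeneity, PAF = [P(Y=1) − p₀] / P(Y=1).
PAF = (0.32116 − 0.262) / 0.32116 ≈ 0.1842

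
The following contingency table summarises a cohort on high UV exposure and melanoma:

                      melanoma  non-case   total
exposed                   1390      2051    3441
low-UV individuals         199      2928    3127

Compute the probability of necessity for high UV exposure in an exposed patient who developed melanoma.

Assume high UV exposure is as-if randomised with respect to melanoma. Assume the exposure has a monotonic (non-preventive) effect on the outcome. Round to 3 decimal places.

p₁ = P(outcome | exposed) = 1390/3441 = 0.40395
p₀ = P(outcome | unexposed) = 199/3127 = 0.063639
Under exogeneity and monotonicity, PN = (p₁ − p₀)/p₁.
PN = (0.40395 − 0.063639) / 0.40395 ≈ 0.8425

PN ≈ 0.842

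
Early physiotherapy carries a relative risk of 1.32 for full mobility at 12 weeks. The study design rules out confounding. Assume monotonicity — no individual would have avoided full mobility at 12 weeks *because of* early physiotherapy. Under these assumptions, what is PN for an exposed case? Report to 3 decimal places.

Under exogeneity and monotonicity, PN = (RR − 1) / RR = 1 − 1/RR.
PN = (1.32 − 1) / 1.32 = 0.32 / 1.32 ≈ 0.2424

PN ≈ 0.242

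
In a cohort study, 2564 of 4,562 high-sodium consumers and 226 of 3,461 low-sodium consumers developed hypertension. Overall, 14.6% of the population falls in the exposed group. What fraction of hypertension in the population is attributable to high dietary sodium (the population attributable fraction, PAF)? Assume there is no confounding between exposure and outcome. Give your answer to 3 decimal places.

PAF ≈ 0.526

p₁ = P(outcome | exposed) = 2564/4562 = 0.56203
p₀ = P(outcome | unexposed) = 226/3461 = 0.065299
Overall risk P(Y=1) = π·p₁ + (1−π)·p₀ = 0.146×0.56203 + 0.854×0.065299 = 0.13782.
Under exogeneity, PAF = [P(Y=1) − p₀] / P(Y=1).
PAF = (0.13782 − 0.065299) / 0.13782 ≈ 0.5262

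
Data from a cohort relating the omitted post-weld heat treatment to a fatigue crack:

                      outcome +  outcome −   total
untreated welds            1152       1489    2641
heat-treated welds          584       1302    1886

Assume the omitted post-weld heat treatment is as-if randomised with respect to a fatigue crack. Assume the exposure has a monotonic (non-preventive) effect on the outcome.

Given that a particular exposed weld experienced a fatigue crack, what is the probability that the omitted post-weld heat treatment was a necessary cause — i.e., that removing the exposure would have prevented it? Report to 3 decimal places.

PN ≈ 0.290

p₁ = P(outcome | exposed) = 1152/2641 = 0.4362
p₀ = P(outcome | unexposed) = 584/1886 = 0.30965
Under exogeneity and monotonicity, PN = (p₁ − p₀)/p₁.
PN = (0.4362 − 0.30965) / 0.4362 ≈ 0.2901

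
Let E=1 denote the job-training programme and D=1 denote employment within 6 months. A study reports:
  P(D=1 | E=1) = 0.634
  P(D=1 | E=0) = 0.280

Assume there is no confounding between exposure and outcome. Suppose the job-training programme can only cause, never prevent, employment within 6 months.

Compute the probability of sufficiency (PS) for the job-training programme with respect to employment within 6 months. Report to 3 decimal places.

PS ≈ 0.492

Let p₁ = 0.634, p₀ = 0.28.
Under exogeneity and monotonicity, PS = (p₁ − p₀) / (1 − p₀).
PS = (0.634 − 0.28) / (1 − 0.28) = 0.354 / 0.72 ≈ 0.4917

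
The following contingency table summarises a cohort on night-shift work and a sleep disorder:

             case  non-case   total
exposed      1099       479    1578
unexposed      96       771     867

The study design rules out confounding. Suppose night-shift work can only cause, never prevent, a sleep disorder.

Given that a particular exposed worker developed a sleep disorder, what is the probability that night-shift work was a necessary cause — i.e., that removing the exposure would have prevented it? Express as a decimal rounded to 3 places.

PN ≈ 0.841

p₁ = P(outcome | exposed) = 1099/1578 = 0.69645
p₀ = P(outcome | unexposed) = 96/867 = 0.11073
Under exogeneity and monotonicity, PN = (p₁ − p₀) / p₁.
PN = (0.69645 − 0.11073) / 0.69645 = 0.58572 / 0.69645 ≈ 0.8410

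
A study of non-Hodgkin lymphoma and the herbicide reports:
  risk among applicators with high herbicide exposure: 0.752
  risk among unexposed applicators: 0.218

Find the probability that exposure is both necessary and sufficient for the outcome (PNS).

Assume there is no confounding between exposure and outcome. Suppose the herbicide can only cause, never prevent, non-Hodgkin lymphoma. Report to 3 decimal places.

Let p₁ = 0.752, p₀ = 0.218.
Under exogeneity and monotonicity, PNS = p₁ − p₀.
PNS = 0.752 − 0.218 = 0.534

PNS ≈ 0.534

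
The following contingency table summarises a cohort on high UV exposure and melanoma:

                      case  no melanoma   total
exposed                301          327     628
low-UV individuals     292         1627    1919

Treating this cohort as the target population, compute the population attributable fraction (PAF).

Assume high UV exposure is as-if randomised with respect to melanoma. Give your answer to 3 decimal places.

PAF ≈ 0.346

p₁ = P(outcome | exposed) = 301/628 = 0.4793
p₀ = P(outcome | unexposed) = 292/1919 = 0.15216
Exposure prevalence π = 628/2547 = 0.24656; overall risk P(Y=1) = 0.23282.
Under exogeneity, PAF = [P(Y=1) − p₀]/P(Y=1).
PAF = (0.23282 − 0.15216) / 0.23282 ≈ 0.3464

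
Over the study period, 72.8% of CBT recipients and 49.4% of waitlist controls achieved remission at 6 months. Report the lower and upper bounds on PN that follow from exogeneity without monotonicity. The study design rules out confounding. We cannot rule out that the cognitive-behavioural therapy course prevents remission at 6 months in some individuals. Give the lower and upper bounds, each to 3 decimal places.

0.321 ≤ PN ≤ 0.695

p₁ = 0.728, p₀ = 0.494.
Under exogeneity alone the bounds on PN are max{0,(p₁−p₀)/p₁} ≤ PN ≤ min{1,(1−p₀)/p₁}.
  lower = (p₁ − p₀)/p₁ = 0.234 / 0.728 ≈ 0.3214
  upper = min{1, (1 − p₀)/p₁} = 0.506 / 0.728 ≈ 0.6951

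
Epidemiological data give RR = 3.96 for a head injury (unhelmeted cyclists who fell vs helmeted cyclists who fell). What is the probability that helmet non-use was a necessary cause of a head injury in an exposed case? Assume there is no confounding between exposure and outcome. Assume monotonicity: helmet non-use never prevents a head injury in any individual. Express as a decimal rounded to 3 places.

PN ≈ 0.747

Under exogeneity and monotonicity, PN = (RR − 1) / RR = 1 − 1/RR.
PN = (3.96 − 1) / 3.96 = 2.96 / 3.96 ≈ 0.7475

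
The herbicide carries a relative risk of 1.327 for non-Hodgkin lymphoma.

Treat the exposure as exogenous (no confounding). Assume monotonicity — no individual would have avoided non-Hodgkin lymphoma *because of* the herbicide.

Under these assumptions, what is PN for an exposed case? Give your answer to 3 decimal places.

Under exogeneity and monotonicity, PN = (RR − 1) / RR = 1 − 1/RR.
PN = (1.327 − 1) / 1.327 = 0.327 / 1.327 ≈ 0.2464

PN ≈ 0.246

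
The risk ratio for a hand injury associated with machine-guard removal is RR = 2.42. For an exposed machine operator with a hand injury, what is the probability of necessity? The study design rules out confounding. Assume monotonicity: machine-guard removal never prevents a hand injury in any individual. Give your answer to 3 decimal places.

PN ≈ 0.587

Under exogeneity and monotonicity, PN = (RR − 1) / RR = 1 − 1/RR.
PN = (2.42 − 1) / 2.42 = 1.42 / 2.42 ≈ 0.5868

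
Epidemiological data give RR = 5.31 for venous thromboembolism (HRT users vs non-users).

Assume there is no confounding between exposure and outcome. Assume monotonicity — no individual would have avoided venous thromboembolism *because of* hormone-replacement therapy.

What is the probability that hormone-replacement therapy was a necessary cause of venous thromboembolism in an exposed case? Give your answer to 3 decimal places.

Under exogeneity and monotonicity, PN = (RR − 1) / RR = 1 − 1/RR.
PN = (5.31 − 1) / 5.31 = 4.31 / 5.31 ≈ 0.8117

PN ≈ 0.812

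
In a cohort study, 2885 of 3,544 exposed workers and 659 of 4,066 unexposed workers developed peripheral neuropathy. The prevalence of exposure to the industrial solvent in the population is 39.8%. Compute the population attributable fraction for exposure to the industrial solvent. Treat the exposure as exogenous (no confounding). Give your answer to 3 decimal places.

p₁ = P(outcome | exposed) = 2885/3544 = 0.81405
p₀ = P(outcome | unexposed) = 659/4066 = 0.16208
Overall risk P(Y=1) = π·p₁ + (1−π)·p₀ = 0.398×0.81405 + 0.602×0.16208 = 0.42156.
Under exogeneity, PAF = [P(Y=1) − p₀] / P(Y=1).
PAF = (0.42156 − 0.16208) / 0.42156 ≈ 0.6155

PAF ≈ 0.616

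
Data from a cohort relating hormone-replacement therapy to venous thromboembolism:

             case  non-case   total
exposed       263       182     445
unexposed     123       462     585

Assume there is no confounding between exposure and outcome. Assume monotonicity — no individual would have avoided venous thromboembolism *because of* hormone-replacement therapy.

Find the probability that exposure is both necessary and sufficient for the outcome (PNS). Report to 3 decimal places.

PNS ≈ 0.381

p₁ = P(outcome | exposed) = 263/445 = 0.59101
p₀ = P(outcome | unexposed) = 123/585 = 0.21026
Under exogeneity and monotonicity, PNS = p₁ − p₀.
PNS = 0.59101 − 0.21026 = 0.38075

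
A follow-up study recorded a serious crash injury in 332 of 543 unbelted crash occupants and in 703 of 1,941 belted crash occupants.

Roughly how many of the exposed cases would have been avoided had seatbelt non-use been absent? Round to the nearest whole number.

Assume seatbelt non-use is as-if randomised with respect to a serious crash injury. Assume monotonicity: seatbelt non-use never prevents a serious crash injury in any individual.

p₁ = P(outcome | exposed) = 332/543 = 0.61142
p₀ = P(outcome | unexposed) = 703/1941 = 0.36218
PN = (p₁ − p₀)/p₁ = (0.61142 − 0.36218) / 0.61142 ≈ 0.40763.
Attributable cases ≈ PN × (exposed cases) = 0.40763 × 332 ≈ 135.33.

about 135 cases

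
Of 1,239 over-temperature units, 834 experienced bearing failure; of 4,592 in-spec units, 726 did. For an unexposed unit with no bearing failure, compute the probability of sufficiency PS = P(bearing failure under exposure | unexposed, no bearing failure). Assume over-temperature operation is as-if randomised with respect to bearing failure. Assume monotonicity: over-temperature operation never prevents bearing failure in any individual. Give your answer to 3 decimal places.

p₁ = P(outcome | exposed) = 834/1239 = 0.67312
p₀ = P(outcome | unexposed) = 726/4592 = 0.1581
Under exogeneity and monotonicity, PS = (p₁ − p₀) / (1 − p₀).
PS = (0.67312 − 0.1581) / (1 − 0.1581) = 0.51502 / 0.8419 ≈ 0.6117

PS ≈ 0.612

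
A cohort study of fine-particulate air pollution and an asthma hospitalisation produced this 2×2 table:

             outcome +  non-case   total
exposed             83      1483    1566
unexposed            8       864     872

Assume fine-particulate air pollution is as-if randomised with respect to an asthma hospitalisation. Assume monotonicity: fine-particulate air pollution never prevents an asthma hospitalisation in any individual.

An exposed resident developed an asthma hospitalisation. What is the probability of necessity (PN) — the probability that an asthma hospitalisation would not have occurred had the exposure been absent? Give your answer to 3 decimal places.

p₁ = P(outcome | exposed) = 83/1566 = 0.053001
p₀ = P(outcome | unexposed) = 8/872 = 0.0091743
Under exogeneity and monotonicity, PN = (p₁ − p₀) / p₁.
PN = (0.053001 − 0.0091743) / 0.053001 = 0.043827 / 0.053001 ≈ 0.8269

PN ≈ 0.827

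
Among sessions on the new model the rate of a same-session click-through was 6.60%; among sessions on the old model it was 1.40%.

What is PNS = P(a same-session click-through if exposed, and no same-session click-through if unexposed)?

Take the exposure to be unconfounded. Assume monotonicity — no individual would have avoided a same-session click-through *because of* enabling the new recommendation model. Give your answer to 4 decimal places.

p₁ = 0.066, p₀ = 0.014.
Under exogeneity and monotonicity, PNS = p₁ − p₀.
PNS = 0.066 − 0.014 = 0.052

PNS ≈ 0.0520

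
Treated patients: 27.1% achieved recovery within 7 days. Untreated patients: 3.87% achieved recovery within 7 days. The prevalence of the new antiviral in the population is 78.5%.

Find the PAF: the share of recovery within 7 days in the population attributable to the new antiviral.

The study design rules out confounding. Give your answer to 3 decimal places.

PAF ≈ 0.825

p₁ = 0.271, p₀ = 0.0387.
Overall risk P(Y=1) = π·p₁ + (1−π)·p₀ = 0.785×0.271 + 0.215×0.0387 = 0.22106.
Under exogeneity, PAF = [P(Y=1) − p₀] / P(Y=1).
PAF = (0.22106 − 0.0387) / 0.22106 ≈ 0.8249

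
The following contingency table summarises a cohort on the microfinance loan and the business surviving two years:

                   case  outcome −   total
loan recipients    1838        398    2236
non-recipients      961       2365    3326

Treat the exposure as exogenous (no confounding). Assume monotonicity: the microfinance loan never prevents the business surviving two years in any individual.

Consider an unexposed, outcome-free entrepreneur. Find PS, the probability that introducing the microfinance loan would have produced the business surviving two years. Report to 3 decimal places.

p₁ = P(outcome | exposed) = 1838/2236 = 0.822
p₀ = P(outcome | unexposed) = 961/3326 = 0.28894
Under exogeneity and monotonicity, PS = (p₁ − p₀)/(1 − p₀).
PS = (0.822 − 0.28894) / 0.71106 ≈ 0.7497

PS ≈ 0.750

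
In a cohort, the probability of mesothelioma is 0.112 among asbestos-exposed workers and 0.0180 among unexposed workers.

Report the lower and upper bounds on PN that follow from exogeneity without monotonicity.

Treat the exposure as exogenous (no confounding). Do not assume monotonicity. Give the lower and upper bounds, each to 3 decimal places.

Let p₁ = 0.112, p₀ = 0.018.
Under exogeneity alone the bounds on PN are max{0,(p₁−p₀)/p₁} ≤ PN ≤ min{1,(1−p₀)/p₁}.
  lower = (p₁ − p₀)/p₁ = 0.094 / 0.112 ≈ 0.8393
  upper = min{1, (1 − p₀)/p₁} = 0.982 / 0.112 ≈ 8.7679 → capped at 1

0.839 ≤ PN ≤ 1.000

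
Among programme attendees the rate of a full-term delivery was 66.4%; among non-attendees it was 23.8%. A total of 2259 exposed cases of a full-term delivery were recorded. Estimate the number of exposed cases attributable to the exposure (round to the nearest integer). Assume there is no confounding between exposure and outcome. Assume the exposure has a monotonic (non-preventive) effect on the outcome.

p₁ = 0.664, p₀ = 0.238.
PN = (p₁ − p₀)/p₁ = (0.664 − 0.238) / 0.664 ≈ 0.64157.
Attributable cases ≈ PN × (exposed cases) = 0.64157 × 2259 ≈ 1449.30.

about 1449 cases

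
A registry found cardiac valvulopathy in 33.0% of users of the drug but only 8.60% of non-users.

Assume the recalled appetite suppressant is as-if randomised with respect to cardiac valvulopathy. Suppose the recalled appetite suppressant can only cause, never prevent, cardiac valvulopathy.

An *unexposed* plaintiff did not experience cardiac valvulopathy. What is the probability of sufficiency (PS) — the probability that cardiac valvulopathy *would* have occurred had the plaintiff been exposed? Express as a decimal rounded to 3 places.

PS ≈ 0.267

p₁ = 0.33, p₀ = 0.086.
Under exogeneity and monotonicity, PS = (p₁ − p₀) / (1 − p₀).
PS = (0.33 − 0.086) / (1 − 0.086) = 0.244 / 0.914 ≈ 0.2670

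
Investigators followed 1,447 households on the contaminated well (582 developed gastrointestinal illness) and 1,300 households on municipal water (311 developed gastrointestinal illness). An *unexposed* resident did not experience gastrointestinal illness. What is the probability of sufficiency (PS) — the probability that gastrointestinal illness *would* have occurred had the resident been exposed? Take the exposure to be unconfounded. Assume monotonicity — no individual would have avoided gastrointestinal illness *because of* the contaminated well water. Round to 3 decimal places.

p₁ = P(outcome | exposed) = 582/1447 = 0.40221
p₀ = P(outcome | unexposed) = 311/1300 = 0.23923
Under exogeneity and monotonicity, PS = (p₁ − p₀) / (1 − p₀).
PS = (0.40221 − 0.23923) / (1 − 0.23923) = 0.16298 / 0.76077 ≈ 0.2142

PS ≈ 0.214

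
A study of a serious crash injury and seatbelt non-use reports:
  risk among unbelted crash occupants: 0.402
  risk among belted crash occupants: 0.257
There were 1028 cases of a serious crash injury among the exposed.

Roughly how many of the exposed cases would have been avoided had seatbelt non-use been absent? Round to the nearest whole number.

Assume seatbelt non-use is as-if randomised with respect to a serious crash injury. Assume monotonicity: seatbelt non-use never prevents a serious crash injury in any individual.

Let p₁ = 0.402, p₀ = 0.257.
PN = (p₁ − p₀)/p₁ = (0.402 − 0.257) / 0.402 ≈ 0.36070.
Attributable cases ≈ PN × (exposed cases) = 0.36070 × 1028 ≈ 370.80.

about 371 cases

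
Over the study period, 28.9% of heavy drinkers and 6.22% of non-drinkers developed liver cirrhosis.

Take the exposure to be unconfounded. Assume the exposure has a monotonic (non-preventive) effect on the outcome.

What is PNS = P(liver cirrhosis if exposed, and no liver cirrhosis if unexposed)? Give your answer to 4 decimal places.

p₁ = 0.289, p₀ = 0.0622.
Under exogeneity and monotonicity, PNS = p₁ − p₀.
PNS = 0.289 − 0.0622 = 0.2268

PNS ≈ 0.2268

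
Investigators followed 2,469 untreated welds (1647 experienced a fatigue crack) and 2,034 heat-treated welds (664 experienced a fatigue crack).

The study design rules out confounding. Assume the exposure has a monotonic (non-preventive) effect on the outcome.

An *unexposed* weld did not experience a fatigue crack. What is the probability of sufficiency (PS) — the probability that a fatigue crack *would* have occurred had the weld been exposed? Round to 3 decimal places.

p₁ = P(outcome | exposed) = 1647/2469 = 0.66707
p₀ = P(outcome | unexposed) = 664/2034 = 0.32645
Under exogeneity and monotonicity, PS = (p₁ − p₀) / (1 − p₀).
PS = (0.66707 − 0.32645) / (1 − 0.32645) = 0.34062 / 0.67355 ≈ 0.5057

PS ≈ 0.506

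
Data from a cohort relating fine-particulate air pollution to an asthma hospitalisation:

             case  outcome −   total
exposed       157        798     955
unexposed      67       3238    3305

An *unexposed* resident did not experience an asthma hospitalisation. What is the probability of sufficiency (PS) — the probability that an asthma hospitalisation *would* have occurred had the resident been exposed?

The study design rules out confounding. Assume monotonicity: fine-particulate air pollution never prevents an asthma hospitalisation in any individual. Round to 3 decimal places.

p₁ = P(outcome | exposed) = 157/955 = 0.1644
p₀ = P(outcome | unexposed) = 67/3305 = 0.020272
Under exogeneity and monotonicity, PS = (p₁ − p₀) / (1 − p₀).
PS = (0.1644 − 0.020272) / (1 − 0.020272) = 0.14413 / 0.97973 ≈ 0.1471

PS ≈ 0.147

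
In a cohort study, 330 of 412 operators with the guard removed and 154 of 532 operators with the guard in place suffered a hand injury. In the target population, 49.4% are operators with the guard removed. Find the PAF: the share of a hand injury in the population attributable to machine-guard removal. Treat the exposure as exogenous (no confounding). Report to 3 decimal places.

PAF ≈ 0.466

p₁ = P(outcome | exposed) = 330/412 = 0.80097
p₀ = P(outcome | unexposed) = 154/532 = 0.28947
Overall risk P(Y=1) = π·p₁ + (1−π)·p₀ = 0.494×0.80097 + 0.506×0.28947 = 0.54215.
Under exogeneity, PAF = [P(Y=1) − p₀] / P(Y=1).
PAF = (0.54215 − 0.28947) / 0.54215 ≈ 0.4661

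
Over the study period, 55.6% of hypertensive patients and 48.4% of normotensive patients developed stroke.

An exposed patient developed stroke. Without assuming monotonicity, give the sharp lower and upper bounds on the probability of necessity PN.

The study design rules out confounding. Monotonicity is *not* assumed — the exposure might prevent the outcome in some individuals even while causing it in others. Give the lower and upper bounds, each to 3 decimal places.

0.129 ≤ PN ≤ 0.928

p₁ = 0.556, p₀ = 0.484.
Under exogeneity alone the bounds on PN are max{0,(p₁−p₀)/p₁} ≤ PN ≤ min{1,(1−p₀)/p₁}.
  lower = (p₁ − p₀)/p₁ = 0.072 / 0.556 ≈ 0.1295
  upper = min{1, (1 − p₀)/p₁} = 0.516 / 0.556 ≈ 0.9281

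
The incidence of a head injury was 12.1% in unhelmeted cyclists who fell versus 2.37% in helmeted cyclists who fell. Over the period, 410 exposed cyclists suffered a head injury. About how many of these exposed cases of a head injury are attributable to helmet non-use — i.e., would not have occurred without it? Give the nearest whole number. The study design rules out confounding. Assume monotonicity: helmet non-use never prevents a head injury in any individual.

about 330 cases

p₁ = 0.121, p₀ = 0.0237.
PN = (p₁ − p₀)/p₁ = (0.121 − 0.0237) / 0.121 ≈ 0.80413.
Attributable cases ≈ PN × (exposed cases) = 0.80413 × 410 ≈ 329.69.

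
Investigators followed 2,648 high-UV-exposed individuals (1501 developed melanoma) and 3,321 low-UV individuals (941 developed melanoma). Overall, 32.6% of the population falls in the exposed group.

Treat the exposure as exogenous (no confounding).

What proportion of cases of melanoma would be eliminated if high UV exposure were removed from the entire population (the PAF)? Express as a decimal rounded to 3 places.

p₁ = P(outcome | exposed) = 1501/2648 = 0.56684
p₀ = P(outcome | unexposed) = 941/3321 = 0.28335
Overall risk P(Y=1) = π·p₁ + (1−π)·p₀ = 0.326×0.56684 + 0.674×0.28335 = 0.37577.
Under exogeneity, PAF = [P(Y=1) − p₀] / P(Y=1).
PAF = (0.37577 − 0.28335) / 0.37577 ≈ 0.2459

PAF ≈ 0.246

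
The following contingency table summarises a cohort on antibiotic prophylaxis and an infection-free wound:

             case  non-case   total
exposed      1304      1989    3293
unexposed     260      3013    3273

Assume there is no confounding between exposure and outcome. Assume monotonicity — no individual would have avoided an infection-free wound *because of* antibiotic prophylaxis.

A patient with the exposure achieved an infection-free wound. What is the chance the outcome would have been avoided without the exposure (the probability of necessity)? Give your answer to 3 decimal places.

p₁ = P(outcome | exposed) = 1304/3293 = 0.39599
p₀ = P(outcome | unexposed) = 260/3273 = 0.079438
Under exogeneity and monotonicity, PN = (p₁ − p₀)/p₁.
PN = (0.39599 − 0.079438) / 0.39599 ≈ 0.7994

PN ≈ 0.799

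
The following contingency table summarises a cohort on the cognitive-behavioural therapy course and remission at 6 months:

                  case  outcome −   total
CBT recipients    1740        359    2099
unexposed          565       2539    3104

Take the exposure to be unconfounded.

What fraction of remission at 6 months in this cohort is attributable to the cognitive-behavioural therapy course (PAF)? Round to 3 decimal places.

p₁ = P(outcome | exposed) = 1740/2099 = 0.82897
p₀ = P(outcome | unexposed) = 565/3104 = 0.18202
Exposure prevalence π = 2099/5203 = 0.40342; overall risk P(Y=1) = 0.44301.
Under exogeneity, PAF = [P(Y=1) − p₀]/P(Y=1).
PAF = (0.44301 − 0.18202) / 0.44301 ≈ 0.5891

PAF ≈ 0.589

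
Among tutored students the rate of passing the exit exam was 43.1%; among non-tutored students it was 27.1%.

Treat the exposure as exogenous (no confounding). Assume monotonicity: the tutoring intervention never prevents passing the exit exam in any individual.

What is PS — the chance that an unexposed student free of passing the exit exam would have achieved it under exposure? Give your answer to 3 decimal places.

p₁ = 0.431, p₀ = 0.271.
Under exogeneity and monotonicity, PS = (p₁ − p₀) / (1 − p₀).
PS = (0.431 − 0.271) / (1 − 0.271) = 0.16 / 0.729 ≈ 0.2195

PS ≈ 0.219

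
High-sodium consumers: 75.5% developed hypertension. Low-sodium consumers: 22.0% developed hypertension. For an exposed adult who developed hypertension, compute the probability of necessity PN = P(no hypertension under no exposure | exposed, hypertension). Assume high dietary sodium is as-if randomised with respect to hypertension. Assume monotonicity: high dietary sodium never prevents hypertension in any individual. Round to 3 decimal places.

p₁ = 0.755, p₀ = 0.22.
Under exogeneity and monotonicity, PN = (p₁ − p₀) / p₁.
PN = (0.755 − 0.22) / 0.755 = 0.535 / 0.755 ≈ 0.7086

PN ≈ 0.709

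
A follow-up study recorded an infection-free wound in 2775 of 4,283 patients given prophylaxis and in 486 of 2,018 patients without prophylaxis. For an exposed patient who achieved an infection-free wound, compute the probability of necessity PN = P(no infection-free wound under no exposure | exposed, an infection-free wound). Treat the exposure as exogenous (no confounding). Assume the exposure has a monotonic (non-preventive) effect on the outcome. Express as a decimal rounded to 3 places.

PN ≈ 0.628

p₁ = P(outcome | exposed) = 2775/4283 = 0.64791
p₀ = P(outcome | unexposed) = 486/2018 = 0.24083
Under exogeneity and monotonicity, PN = (p₁ − p₀) / p₁.
PN = (0.64791 − 0.24083) / 0.64791 = 0.40708 / 0.64791 ≈ 0.6283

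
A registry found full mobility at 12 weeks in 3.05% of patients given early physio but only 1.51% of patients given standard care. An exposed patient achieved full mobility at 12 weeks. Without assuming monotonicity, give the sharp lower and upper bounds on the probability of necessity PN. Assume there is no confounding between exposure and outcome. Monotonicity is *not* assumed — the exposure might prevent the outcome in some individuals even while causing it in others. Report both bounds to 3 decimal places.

0.505 ≤ PN ≤ 1.000

p₁ = 0.0305, p₀ = 0.0151.
Under exogeneity alone the bounds on PN are max{0,(p₁−p₀)/p₁} ≤ PN ≤ min{1,(1−p₀)/p₁}.
  lower = (p₁ − p₀)/p₁ = 0.0154 / 0.0305 ≈ 0.5049
  upper = min{1, (1 − p₀)/p₁} = 0.9849 / 0.0305 ≈ 32.2918 → capped at 1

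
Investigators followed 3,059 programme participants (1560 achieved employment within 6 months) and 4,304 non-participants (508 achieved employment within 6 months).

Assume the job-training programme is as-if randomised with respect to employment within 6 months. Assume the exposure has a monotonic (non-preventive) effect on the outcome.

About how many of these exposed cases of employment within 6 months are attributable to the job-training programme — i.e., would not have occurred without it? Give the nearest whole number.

p₁ = P(outcome | exposed) = 1560/3059 = 0.50997
p₀ = P(outcome | unexposed) = 508/4304 = 0.11803
PN = (p₁ − p₀)/p₁ = (0.50997 − 0.11803) / 0.50997 ≈ 0.76856.
Attributable cases ≈ PN × (exposed cases) = 0.76856 × 1560 ≈ 1198.95.

about 1199 cases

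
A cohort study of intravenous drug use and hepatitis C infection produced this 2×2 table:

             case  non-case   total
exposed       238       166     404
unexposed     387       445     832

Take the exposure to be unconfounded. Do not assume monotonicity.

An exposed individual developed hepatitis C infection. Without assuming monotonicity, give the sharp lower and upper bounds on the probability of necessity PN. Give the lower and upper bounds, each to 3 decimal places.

p₁ = P(outcome | exposed) = 238/404 = 0.58911
p₀ = P(outcome | unexposed) = 387/832 = 0.46514
Under exogeneity alone the bounds on PN are max{0,(p₁−p₀)/p₁} ≤ PN ≤ min{1,(1−p₀)/p₁}.
  lower = (p₁ − p₀)/p₁ = 0.12396 / 0.58911 ≈ 0.2104
  upper = min{1, (1 − p₀)/p₁} = 0.53486 / 0.58911 ≈ 0.9079

0.210 ≤ PN ≤ 0.908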